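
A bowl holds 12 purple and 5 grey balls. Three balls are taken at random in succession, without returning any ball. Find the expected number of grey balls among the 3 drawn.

15/17

By linearity of expectation, E[X] = Σ P(draw i is grey); by symmetry each draw (even without replacement) has P(grey) = 5/17.
E[X] = 3 · 5/17 = 15/17 ≈ 0.8824.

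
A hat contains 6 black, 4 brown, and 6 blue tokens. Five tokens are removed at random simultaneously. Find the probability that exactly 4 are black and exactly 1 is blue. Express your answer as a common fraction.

Unordered draws without replacement: count favorable combinations over C(16,5).
Favorable = C(6,4) · C(4,0) · C(6,1) = 90; total = C(16,5) = 4368.
P = 90/4368 = 15/728 ≈ 0.0206.

15/728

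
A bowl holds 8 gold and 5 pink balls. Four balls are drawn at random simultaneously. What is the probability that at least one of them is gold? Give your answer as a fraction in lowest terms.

142/143

Use the complement: P(at least one gold) = 1 − P(no gold).
P(none) = C(5,4)/C(13,4) = 5/715.
So P = 1 − 5/715 = 142/143 ≈ 0.9930.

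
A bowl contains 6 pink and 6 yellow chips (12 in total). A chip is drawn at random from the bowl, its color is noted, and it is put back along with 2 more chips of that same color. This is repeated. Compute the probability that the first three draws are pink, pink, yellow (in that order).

3/28

Track the composition after each reinforcement of +2.
P = (6/12) · (8/14) · (6/16) = 3/28 ≈ 0.1071.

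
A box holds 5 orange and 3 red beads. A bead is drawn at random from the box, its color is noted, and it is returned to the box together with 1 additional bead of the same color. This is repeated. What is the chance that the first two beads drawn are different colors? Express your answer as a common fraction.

Either red then orange, or orange then red; after the first draw the total is 9.
P = (3/8)·(5/9) + (5/8)·(3/9) = 5/12 ≈ 0.4167.

5/12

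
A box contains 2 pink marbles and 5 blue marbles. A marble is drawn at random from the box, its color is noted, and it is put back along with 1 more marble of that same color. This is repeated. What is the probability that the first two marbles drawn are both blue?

After a blue draw the box holds 6 blue out of 8.
P = (5/7)·(6/8) = 15/28 ≈ 0.5357.

15/28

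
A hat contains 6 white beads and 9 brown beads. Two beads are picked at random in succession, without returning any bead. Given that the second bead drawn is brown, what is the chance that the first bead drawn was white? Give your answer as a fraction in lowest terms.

P(first=white and the second bead drawn is brown) = (6/15)·(9/14) = 9/35.
P(the second bead drawn is brown) = Σ over first color = 9/35 + 12/35 = 3/5.
By Bayes, P(first=white | the second bead drawn is brown) = 9/35 / 3/5 = 3/7 ≈ 0.4286.

3/7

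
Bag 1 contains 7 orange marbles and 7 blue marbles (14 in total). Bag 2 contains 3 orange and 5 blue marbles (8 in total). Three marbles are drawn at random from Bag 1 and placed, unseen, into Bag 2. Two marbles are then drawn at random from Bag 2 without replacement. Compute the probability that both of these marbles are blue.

Condition on how many of the transferred marbles are blue (from Bag 1: 7 blue of 14; then Bag 2 has 11 total).
  0 blue: C(7,0)C(7,3)/C(14,3) = 5/52; then P = C(5,2)/C(11,2) = 2/11
  1 blue: C(7,1)C(7,2)/C(14,3) = 21/52; then P = C(6,2)/C(11,2) = 3/11
  2 blue: C(7,2)C(7,1)/C(14,3) = 21/52; then P = C(7,2)/C(11,2) = 21/55
  3 blue: C(7,3)C(7,0)/C(14,3) = 5/52; then P = C(8,2)/C(11,2) = 28/55
P(both blue) = 43/130 ≈ 0.3308.

43/130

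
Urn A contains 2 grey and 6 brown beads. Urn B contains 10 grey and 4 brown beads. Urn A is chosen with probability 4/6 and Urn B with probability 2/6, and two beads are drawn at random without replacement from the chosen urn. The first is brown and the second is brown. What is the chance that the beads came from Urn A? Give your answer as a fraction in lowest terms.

65/69

P(E | Urn A) = 15/28; P(E | Urn B) = 6/91.
P(E) = 2/3·15/28 + 1/3·6/91 = 69/182.
By Bayes' rule, P(Urn A | E) = 5/14 / 69/182 = 65/69 ≈ 0.9420.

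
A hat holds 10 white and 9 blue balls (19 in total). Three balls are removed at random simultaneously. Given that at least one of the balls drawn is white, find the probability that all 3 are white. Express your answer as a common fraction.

8/59

P(all 3 white) = C(10,3)/C(19,3) = 40/323; P(at least one white) = 1 − C(9,3)/C(19,3) = 295/323.
Since 'all 3 white' ⊆ 'at least one white', P(all 3 | at least one) = 40/323 / 295/323 = 8/59 ≈ 0.1356.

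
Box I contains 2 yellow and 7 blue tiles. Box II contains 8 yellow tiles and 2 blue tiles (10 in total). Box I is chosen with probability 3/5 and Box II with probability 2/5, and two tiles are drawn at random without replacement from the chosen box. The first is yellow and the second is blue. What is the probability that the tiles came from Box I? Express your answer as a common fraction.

P(E | Box I) = 7/36; P(E | Box II) = 8/45.
P(E) = 3/5·7/36 + 2/5·8/45 = 169/900.
By Bayes' rule, P(Box I | E) = 7/60 / 169/900 = 105/169 ≈ 0.6213.

105/169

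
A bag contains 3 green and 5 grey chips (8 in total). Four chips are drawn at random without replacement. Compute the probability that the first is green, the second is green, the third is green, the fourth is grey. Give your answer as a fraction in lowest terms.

1/56

Multiply the conditional probability of each draw in order, without replacement, so each draw removes one from its color and from the total.
P = (3/8) · (2/7) · (1/6) · (5/5) = 1/56 ≈ 0.0179.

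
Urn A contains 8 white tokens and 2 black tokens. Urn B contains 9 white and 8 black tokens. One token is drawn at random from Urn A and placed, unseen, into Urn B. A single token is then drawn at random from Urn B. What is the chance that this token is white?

49/90

Condition on how many of the transferred tokens are white (from Urn A: 8 white of 10; then Urn B has 18 total).
  0 white: C(8,0)C(2,1)/C(10,1) = 1/5; then P = 9/18
  1 white: C(8,1)C(2,0)/C(10,1) = 4/5; then P = 10/18
P(white from Urn B) = 49/90 ≈ 0.5444.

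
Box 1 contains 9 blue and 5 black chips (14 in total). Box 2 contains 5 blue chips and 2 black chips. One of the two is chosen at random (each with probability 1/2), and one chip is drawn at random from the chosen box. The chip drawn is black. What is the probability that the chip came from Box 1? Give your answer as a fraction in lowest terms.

5/9

P(black | Box 1) = 5/14; P(black | Box 2) = 2/7.
P(black) = 1/2·5/14 + 1/2·2/7 = 9/28.
By Bayes' rule, P(Box 1 | black) = 5/28 / 9/28 = 5/9 ≈ 0.5556.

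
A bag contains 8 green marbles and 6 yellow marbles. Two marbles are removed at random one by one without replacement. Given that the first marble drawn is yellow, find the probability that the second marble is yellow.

5/13

After removing 1 yellow, the bag has 5 yellow out of 13 remaining.
P(second is yellow | given) = 5/13 ≈ 0.3846.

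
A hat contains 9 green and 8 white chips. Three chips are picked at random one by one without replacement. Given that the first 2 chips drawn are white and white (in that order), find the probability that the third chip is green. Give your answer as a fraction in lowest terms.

After removing 2 white, the hat has 9 green out of 15 remaining.
P(third is green | given) = 9/15 = 3/5 ≈ 0.6000.

3/5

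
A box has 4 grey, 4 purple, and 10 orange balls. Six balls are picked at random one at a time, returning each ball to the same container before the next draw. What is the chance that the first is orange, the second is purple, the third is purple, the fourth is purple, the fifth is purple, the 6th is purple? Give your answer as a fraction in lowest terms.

160/531441

Multiply the conditional probability of each draw in order, with replacement (the composition resets each draw).
P = (10/18) · (4/18) · (4/18) · (4/18) · (4/18) · (4/18) = 160/531441 ≈ 0.0003.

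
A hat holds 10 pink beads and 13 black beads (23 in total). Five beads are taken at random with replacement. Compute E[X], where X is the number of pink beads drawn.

By linearity of expectation, E[X] = Σ P(draw i is pink); each independent draw has P(pink) = 10/23.
E[X] = 5 · 10/23 = 50/23 ≈ 2.1739.

50/23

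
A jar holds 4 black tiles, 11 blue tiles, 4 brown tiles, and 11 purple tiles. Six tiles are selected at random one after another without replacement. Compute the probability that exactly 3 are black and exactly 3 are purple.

44/39585

Unordered draws without replacement: count favorable combinations over C(30,6).
Favorable = C(4,3) · C(11,0) · C(4,0) · C(11,3) = 660; total = C(30,6) = 593775.
P = 660/593775 = 44/39585 ≈ 0.0011.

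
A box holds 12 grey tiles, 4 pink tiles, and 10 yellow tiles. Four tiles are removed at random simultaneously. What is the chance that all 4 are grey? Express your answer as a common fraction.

99/2990

Unordered draws without replacement: count favorable combinations over C(26,4).
Favorable = C(12,4) · C(4,0) · C(10,0) = 495; total = C(26,4) = 14950.
P = 495/14950 = 99/2990 ≈ 0.0331.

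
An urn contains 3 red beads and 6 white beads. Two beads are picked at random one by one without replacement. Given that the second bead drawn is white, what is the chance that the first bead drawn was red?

P(first=red and the second bead drawn is white) = (3/9)·(6/8) = 1/4.
P(the second bead drawn is white) = Σ over first color = 1/4 + 5/12 = 2/3.
By Bayes, P(first=red | the second bead drawn is white) = 1/4 / 2/3 = 3/8 ≈ 0.3750.

3/8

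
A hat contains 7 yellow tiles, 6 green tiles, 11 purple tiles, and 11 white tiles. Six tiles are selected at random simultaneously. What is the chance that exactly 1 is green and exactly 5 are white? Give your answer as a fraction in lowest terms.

9/5270

Unordered draws without replacement: count favorable combinations over C(35,6).
Favorable = C(7,0) · C(6,1) · C(11,0) · C(11,5) = 2772; total = C(35,6) = 1623160.
P = 2772/1623160 = 9/5270 ≈ 0.0017.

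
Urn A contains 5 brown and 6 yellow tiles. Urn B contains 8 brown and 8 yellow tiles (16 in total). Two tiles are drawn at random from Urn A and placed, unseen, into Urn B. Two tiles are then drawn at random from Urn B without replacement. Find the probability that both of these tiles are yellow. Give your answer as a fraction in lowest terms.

Condition on how many of the transferred tiles are yellow (from Urn A: 6 yellow of 11; then Urn B has 18 total).
  0 yellow: C(6,0)C(5,2)/C(11,2) = 2/11; then P = C(8,2)/C(18,2) = 28/153
  1 yellow: C(6,1)C(5,1)/C(11,2) = 6/11; then P = C(9,2)/C(18,2) = 4/17
  2 yellow: C(6,2)C(5,0)/C(11,2) = 3/11; then P = C(10,2)/C(18,2) = 5/17
P(both yellow) = 37/153 ≈ 0.2418.

37/153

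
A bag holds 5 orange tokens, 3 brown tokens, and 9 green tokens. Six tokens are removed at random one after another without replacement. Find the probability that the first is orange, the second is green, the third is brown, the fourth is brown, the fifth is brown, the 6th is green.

Multiply the conditional probability of each draw in order, without replacement, so each draw removes one from its color and from the total.
P = (5/17) · (9/16) · (3/15) · (2/14) · (1/13) · (8/12) = 3/12376 ≈ 0.0002.

3/12376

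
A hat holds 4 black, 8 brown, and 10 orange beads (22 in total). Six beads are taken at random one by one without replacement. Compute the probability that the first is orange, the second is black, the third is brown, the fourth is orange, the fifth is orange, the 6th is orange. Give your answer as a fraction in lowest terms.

Multiply the conditional probability of each draw in order, without replacement, so each draw removes one from its color and from the total.
P = (10/22) · (4/21) · (8/20) · (9/19) · (8/18) · (7/17) = 32/10659 ≈ 0.0030.

32/10659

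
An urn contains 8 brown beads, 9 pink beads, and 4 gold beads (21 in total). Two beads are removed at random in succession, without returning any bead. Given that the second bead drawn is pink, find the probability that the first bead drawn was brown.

P(first=brown and the second bead drawn is pink) = (8/21)·(9/20) = 6/35.
P(the second bead drawn is pink) = Σ over first color = 6/35 + 6/35 + 3/35 = 3/7.
By Bayes, P(first=brown | the second bead drawn is pink) = 6/35 / 3/7 = 2/5 ≈ 0.4000.

2/5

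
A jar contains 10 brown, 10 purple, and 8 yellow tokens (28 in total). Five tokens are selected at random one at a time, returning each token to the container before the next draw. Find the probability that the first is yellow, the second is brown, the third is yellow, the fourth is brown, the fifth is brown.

Multiply the conditional probability of each draw in order, with replacement (the composition resets each draw).
P = (8/28) · (10/28) · (8/28) · (10/28) · (10/28) = 125/33614 ≈ 0.0037.

125/33614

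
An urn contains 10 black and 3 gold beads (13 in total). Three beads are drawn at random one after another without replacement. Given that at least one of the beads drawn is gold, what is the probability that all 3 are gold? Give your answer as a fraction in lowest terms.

1/166

P(all 3 gold) = C(3,3)/C(13,3) = 1/286; P(at least one gold) = 1 − C(10,3)/C(13,3) = 83/143.
Since 'all 3 gold' ⊆ 'at least one gold', P(all 3 | at least one) = 1/286 / 83/143 = 1/166 ≈ 0.0060.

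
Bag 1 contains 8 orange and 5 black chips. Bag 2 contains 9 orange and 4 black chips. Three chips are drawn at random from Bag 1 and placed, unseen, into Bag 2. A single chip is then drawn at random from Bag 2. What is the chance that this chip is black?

67/208

Condition on how many of the transferred chips are black (from Bag 1: 5 black of 13; then Bag 2 has 16 total).
  0 black: C(5,0)C(8,3)/C(13,3) = 28/143; then P = 4/16
  1 black: C(5,1)C(8,2)/C(13,3) = 70/143; then P = 5/16
  2 black: C(5,2)C(8,1)/C(13,3) = 40/143; then P = 6/16
  3 black: C(5,3)C(8,0)/C(13,3) = 5/143; then P = 7/16
P(black from Bag 2) = 67/208 ≈ 0.3221.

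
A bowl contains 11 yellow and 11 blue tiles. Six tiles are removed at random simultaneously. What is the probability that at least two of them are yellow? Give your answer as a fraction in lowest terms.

299/323

Sum the hypergeometric tail for j = 2,…,6 yellow tiles.
Favorable = C(11,2)·C(11,4) + C(11,3)·C(11,3) + C(11,4)·C(11,2) + C(11,5)·C(11,1) + C(11,6)·C(11,0) = 69069; total = C(22,6) = 74613.
P = 69069/74613 = 299/323 ≈ 0.9257.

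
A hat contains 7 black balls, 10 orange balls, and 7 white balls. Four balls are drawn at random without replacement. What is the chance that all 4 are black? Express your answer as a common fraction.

5/1518

Unordered draws without replacement: count favorable combinations over C(24,4).
Favorable = C(7,4) · C(10,0) · C(7,0) = 35; total = C(24,4) = 10626.
P = 35/10626 = 5/1518 ≈ 0.0033.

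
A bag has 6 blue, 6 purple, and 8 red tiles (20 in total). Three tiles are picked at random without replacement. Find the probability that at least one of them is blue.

194/285

Use the complement: P(at least one blue) = 1 − P(no blue).
P(none) = C(14,3)/C(20,3) = 364/1140.
So P = 1 − 364/1140 = 194/285 ≈ 0.6807.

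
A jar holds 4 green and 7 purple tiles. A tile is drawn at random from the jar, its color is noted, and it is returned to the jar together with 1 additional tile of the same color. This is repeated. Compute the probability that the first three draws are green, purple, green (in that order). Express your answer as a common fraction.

Track the composition after each reinforcement of +1.
P = (4/11) · (7/12) · (5/13) = 35/429 ≈ 0.0816.

35/429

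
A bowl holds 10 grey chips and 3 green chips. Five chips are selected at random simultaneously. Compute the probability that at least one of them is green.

Use the complement: P(at least one green) = 1 − P(no green).
P(none) = C(10,5)/C(13,5) = 252/1287.
So P = 1 − 252/1287 = 115/143 ≈ 0.8042.

115/143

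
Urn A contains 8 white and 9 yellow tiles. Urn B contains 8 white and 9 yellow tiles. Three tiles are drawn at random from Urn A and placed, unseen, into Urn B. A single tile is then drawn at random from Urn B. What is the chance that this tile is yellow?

9/17

Condition on how many of the transferred tiles are yellow (from Urn A: 9 yellow of 17; then Urn B has 20 total).
  0 yellow: C(9,0)C(8,3)/C(17,3) = 7/85; then P = 9/20
  1 yellow: C(9,1)C(8,2)/C(17,3) = 63/170; then P = 10/20
  2 yellow: C(9,2)C(8,1)/C(17,3) = 36/85; then P = 11/20
  3 yellow: C(9,3)C(8,0)/C(17,3) = 21/170; then P = 12/20
P(yellow from Urn B) = 9/17 ≈ 0.5294.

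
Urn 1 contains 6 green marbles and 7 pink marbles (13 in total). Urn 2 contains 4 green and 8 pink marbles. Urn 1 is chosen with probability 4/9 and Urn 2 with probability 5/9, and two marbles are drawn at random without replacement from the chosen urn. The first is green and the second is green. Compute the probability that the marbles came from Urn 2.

13/35

P(E | Urn 1) = 5/26; P(E | Urn 2) = 1/11.
P(E) = 4/9·5/26 + 5/9·1/11 = 175/1287.
By Bayes' rule, P(Urn 2 | E) = 5/99 / 175/1287 = 13/35 ≈ 0.3714.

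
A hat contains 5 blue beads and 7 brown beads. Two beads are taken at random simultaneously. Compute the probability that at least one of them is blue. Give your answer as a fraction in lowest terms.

15/22

Use the complement: P(at least one blue) = 1 − P(no blue).
P(none) = C(7,2)/C(12,2) = 21/66.
So P = 1 − 21/66 = 15/22 ≈ 0.6818.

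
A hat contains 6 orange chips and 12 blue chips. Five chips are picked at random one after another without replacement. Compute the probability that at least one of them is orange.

Use the complement: P(at least one orange) = 1 − P(no orange).
P(none) = C(12,5)/C(18,5) = 792/8568.
So P = 1 − 792/8568 = 108/119 ≈ 0.9076.

108/119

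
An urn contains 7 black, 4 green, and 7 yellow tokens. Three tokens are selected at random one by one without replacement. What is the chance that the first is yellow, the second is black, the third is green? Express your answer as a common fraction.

Multiply the conditional probability of each draw in order, without replacement, so each draw removes one from its color and from the total.
P = (7/18) · (7/17) · (4/16) = 49/1224 ≈ 0.0400.

49/1224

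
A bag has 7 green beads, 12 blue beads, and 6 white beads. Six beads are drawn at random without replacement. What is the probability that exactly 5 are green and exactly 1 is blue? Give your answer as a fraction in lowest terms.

9/6325

Unordered draws without replacement: count favorable combinations over C(25,6).
Favorable = C(7,5) · C(12,1) · C(6,0) = 252; total = C(25,6) = 177100.
P = 252/177100 = 9/6325 ≈ 0.0014.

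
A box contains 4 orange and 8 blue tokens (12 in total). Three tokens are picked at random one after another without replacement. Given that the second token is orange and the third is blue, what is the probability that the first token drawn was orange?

3/10

P(first=orange and the second token is orange and the third is blue) = (4/12)·(3/11)·(8/10) = 4/55.
P(E) = Σ over first color = 4/55 + 28/165 = 8/33.
By Bayes, P(first=orange | E) = 4/55 / 8/33 = 3/10 ≈ 0.3000.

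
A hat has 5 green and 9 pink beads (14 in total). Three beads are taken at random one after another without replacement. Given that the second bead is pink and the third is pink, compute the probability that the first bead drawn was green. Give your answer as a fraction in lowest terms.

P(first=green and the second bead is pink and the third is pink) = (5/14)·(9/13)·(8/12) = 15/91.
P(E) = Σ over first color = 15/91 + 3/13 = 36/91.
By Bayes, P(first=green | E) = 15/91 / 36/91 = 5/12 ≈ 0.4167.

5/12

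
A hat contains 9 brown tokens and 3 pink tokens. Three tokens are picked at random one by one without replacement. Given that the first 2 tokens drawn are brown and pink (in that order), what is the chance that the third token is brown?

After removing 1 brown, 1 pink, the hat has 8 brown out of 10 remaining.
P(third is brown | given) = 8/10 = 4/5 ≈ 0.8000.

4/5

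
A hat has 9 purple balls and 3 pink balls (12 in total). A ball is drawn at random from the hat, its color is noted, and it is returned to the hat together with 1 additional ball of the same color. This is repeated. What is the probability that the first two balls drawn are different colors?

Either pink then purple, or purple then pink; after the first draw the total is 13.
P = (3/12)·(9/13) + (9/12)·(3/13) = 9/26 ≈ 0.3462.

9/26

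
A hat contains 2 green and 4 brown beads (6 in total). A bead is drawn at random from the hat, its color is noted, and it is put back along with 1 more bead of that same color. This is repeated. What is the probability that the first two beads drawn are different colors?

8/21

Either green then brown, or brown then green; after the first draw the total is 7.
P = (2/6)·(4/7) + (4/6)·(2/7) = 8/21 ≈ 0.3810.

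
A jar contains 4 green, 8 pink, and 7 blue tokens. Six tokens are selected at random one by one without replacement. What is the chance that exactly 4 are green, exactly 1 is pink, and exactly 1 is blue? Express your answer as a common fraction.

2/969

Unordered draws without replacement: count favorable combinations over C(19,6).
Favorable = C(4,4) · C(8,1) · C(7,1) = 56; total = C(19,6) = 27132.
P = 56/27132 = 2/969 ≈ 0.0021.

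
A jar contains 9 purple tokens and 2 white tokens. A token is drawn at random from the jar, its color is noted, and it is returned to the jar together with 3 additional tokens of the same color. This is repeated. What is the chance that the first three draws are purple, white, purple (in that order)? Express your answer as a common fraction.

108/1309

Track the composition after each reinforcement of +3.
P = (9/11) · (2/14) · (12/17) = 108/1309 ≈ 0.0825.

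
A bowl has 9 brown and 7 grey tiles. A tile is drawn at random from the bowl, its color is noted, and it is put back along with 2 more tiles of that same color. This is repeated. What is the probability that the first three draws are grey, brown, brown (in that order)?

77/640

Track the composition after each reinforcement of +2.
P = (7/16) · (9/18) · (11/20) = 77/640 ≈ 0.1203.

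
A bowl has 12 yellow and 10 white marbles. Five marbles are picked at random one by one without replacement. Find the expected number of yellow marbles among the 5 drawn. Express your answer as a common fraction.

By linearity of expectation, E[X] = Σ P(draw i is yellow); by symmetry each draw (even without replacement) has P(yellow) = 12/22.
E[X] = 5 · 12/22 = 30/11 ≈ 2.7273.

30/11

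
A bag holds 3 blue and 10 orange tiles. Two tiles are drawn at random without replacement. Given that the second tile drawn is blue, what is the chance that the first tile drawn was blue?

1/6

P(first=blue and the second tile drawn is blue) = (3/13)·(2/12) = 1/26.
P(the second tile drawn is blue) = Σ over first color = 1/26 + 5/26 = 3/13.
By Bayes, P(first=blue | the second tile drawn is blue) = 1/26 / 3/13 = 1/6 ≈ 0.1667.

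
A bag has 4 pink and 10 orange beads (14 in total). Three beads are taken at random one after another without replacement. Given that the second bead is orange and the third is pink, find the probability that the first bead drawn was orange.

3/4

P(first=orange and the second bead is orange and the third is pink) = (10/14)·(9/13)·(4/12) = 15/91.
P(E) = Σ over first color = 5/91 + 15/91 = 20/91.
By Bayes, P(first=orange | E) = 15/91 / 20/91 = 3/4 ≈ 0.7500.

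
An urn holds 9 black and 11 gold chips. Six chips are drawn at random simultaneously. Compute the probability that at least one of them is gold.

Use the complement: P(at least one gold) = 1 − P(no gold).
P(none) = C(9,6)/C(20,6) = 84/38760.
So P = 1 − 84/38760 = 3223/3230 ≈ 0.9978.

3223/3230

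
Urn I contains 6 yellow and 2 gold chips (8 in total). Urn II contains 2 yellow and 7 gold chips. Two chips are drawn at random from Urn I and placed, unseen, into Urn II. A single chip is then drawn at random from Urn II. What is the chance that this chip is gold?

15/22

Condition on how many of the transferred chips are gold (from Urn I: 2 gold of 8; then Urn II has 11 total).
  0 gold: C(2,0)C(6,2)/C(8,2) = 15/28; then P = 7/11
  1 gold: C(2,1)C(6,1)/C(8,2) = 3/7; then P = 8/11
  2 gold: C(2,2)C(6,0)/C(8,2) = 1/28; then P = 9/11
P(gold from Urn II) = 15/22 ≈ 0.6818.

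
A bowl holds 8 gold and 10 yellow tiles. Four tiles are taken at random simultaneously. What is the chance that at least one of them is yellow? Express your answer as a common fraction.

299/306

Use the complement: P(at least one yellow) = 1 − P(no yellow).
P(none) = C(8,4)/C(18,4) = 70/3060.
So P = 1 − 70/3060 = 299/306 ≈ 0.9771.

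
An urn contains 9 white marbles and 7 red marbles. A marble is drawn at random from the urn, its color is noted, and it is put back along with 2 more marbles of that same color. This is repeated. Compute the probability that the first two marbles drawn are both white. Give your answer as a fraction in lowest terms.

11/32

After a white draw the urn holds 11 white out of 18.
P = (9/16)·(11/18) = 11/32 ≈ 0.3438.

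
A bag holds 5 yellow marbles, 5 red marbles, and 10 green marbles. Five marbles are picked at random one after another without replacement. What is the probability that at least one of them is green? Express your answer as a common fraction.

1271/1292

Use the complement: P(at least one green) = 1 − P(no green).
P(none) = C(10,5)/C(20,5) = 252/15504.
So P = 1 − 252/15504 = 1271/1292 ≈ 0.9837.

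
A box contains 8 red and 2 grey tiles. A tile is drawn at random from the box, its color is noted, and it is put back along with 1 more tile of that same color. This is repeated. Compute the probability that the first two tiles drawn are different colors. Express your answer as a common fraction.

16/55

Either grey then red, or red then grey; after the first draw the total is 11.
P = (2/10)·(8/11) + (8/10)·(2/11) = 16/55 ≈ 0.2909.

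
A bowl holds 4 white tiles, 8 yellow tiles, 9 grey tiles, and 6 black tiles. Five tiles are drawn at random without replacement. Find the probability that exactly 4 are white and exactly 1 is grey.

Unordered draws without replacement: count favorable combinations over C(27,5).
Favorable = C(4,4) · C(8,0) · C(9,1) · C(6,0) = 9; total = C(27,5) = 80730.
P = 9/80730 = 1/8970 ≈ 0.0001.

1/8970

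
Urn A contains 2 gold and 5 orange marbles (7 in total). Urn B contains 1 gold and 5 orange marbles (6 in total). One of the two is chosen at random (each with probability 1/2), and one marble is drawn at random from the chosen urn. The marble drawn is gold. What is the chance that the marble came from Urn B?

P(gold | Urn A) = 2/7; P(gold | Urn B) = 1/6.
P(gold) = 1/2·2/7 + 1/2·1/6 = 19/84.
By Bayes' rule, P(Urn B | gold) = 1/12 / 19/84 = 7/19 ≈ 0.3684.

7/19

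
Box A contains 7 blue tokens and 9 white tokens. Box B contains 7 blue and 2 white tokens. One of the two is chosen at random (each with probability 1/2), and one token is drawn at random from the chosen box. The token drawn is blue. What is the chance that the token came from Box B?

P(blue | Box A) = 7/16; P(blue | Box B) = 7/9.
P(blue) = 1/2·7/16 + 1/2·7/9 = 175/288.
By Bayes' rule, P(Box B | blue) = 7/18 / 175/288 = 16/25 ≈ 0.6400.

16/25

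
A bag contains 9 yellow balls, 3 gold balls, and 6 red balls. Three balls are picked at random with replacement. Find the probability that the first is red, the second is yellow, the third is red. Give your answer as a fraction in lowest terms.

Multiply the conditional probability of each draw in order, with replacement (the composition resets each draw).
P = (6/18) · (9/18) · (6/18) = 1/18 ≈ 0.0556.

1/18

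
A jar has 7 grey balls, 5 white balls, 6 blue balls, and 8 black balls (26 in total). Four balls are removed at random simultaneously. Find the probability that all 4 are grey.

Unordered draws without replacement: count favorable combinations over C(26,4).
Favorable = C(7,4) · C(5,0) · C(6,0) · C(8,0) = 35; total = C(26,4) = 14950.
P = 35/14950 = 7/2990 ≈ 0.0023.

7/2990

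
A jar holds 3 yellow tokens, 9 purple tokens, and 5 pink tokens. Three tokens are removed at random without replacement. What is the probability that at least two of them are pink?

Sum the hypergeometric tail for j = 2,…,3 pink tokens.
Favorable = C(5,2)·C(12,1) + C(5,3)·C(12,0) = 130; total = C(17,3) = 680.
P = 130/680 = 13/68 ≈ 0.1912.

13/68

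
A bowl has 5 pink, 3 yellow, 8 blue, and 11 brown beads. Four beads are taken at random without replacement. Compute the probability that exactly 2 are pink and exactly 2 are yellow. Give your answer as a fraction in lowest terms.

Unordered draws without replacement: count favorable combinations over C(27,4).
Favorable = C(5,2) · C(3,2) · C(8,0) · C(11,0) = 30; total = C(27,4) = 17550.
P = 30/17550 = 1/585 ≈ 0.0017.

1/585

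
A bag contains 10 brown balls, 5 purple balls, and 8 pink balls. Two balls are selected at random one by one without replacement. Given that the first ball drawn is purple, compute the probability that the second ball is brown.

After removing 1 purple, the bag has 10 brown out of 22 remaining.
P(second is brown | given) = 10/22 = 5/11 ≈ 0.4545.

5/11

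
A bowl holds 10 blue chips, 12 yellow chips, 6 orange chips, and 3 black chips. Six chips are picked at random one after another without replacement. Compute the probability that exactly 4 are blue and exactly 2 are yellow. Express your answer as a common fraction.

Unordered draws without replacement: count favorable combinations over C(31,6).
Favorable = C(10,4) · C(12,2) · C(6,0) · C(3,0) = 13860; total = C(31,6) = 736281.
P = 13860/736281 = 220/11687 ≈ 0.0188.

220/11687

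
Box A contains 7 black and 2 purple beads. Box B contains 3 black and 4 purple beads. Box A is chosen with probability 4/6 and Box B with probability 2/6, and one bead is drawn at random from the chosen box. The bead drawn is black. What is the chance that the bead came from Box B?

27/125

P(black | Box A) = 7/9; P(black | Box B) = 3/7.
P(black) = 2/3·7/9 + 1/3·3/7 = 125/189.
By Bayes' rule, P(Box B | black) = 1/7 / 125/189 = 27/125 ≈ 0.2160.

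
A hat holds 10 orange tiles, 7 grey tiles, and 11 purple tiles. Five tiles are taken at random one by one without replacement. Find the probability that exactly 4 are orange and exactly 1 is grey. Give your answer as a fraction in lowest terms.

Unordered draws without replacement: count favorable combinations over C(28,5).
Favorable = C(10,4) · C(7,1) · C(11,0) = 1470; total = C(28,5) = 98280.
P = 1470/98280 = 7/468 ≈ 0.0150.

7/468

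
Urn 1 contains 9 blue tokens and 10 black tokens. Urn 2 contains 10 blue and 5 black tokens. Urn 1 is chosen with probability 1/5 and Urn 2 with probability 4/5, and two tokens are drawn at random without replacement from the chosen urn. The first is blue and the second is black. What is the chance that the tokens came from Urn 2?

76/97

P(E | Urn 1) = 5/19; P(E | Urn 2) = 5/21.
P(E) = 1/5·5/19 + 4/5·5/21 = 97/399.
By Bayes' rule, P(Urn 2 | E) = 4/21 / 97/399 = 76/97 ≈ 0.7835.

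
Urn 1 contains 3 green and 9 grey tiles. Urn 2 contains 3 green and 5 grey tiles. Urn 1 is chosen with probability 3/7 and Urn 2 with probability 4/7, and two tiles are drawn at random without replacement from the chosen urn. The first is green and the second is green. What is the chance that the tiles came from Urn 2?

22/29

P(E | Urn 1) = 1/22; P(E | Urn 2) = 3/28.
P(E) = 3/7·1/22 + 4/7·3/28 = 87/1078.
By Bayes' rule, P(Urn 2 | E) = 3/49 / 87/1078 = 22/29 ≈ 0.7586.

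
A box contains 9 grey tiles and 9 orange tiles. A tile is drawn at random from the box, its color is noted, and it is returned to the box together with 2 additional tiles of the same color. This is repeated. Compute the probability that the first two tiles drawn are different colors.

Either orange then grey, or grey then orange; after the first draw the total is 20.
P = (9/18)·(9/20) + (9/18)·(9/20) = 9/20 ≈ 0.4500.

9/20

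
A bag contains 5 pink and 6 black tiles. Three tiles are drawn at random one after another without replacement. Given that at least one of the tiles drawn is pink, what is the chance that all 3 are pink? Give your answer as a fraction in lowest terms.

P(all 3 pink) = C(5,3)/C(11,3) = 2/33; P(at least one pink) = 1 − C(6,3)/C(11,3) = 29/33.
Since 'all 3 pink' ⊆ 'at least one pink', P(all 3 | at least one) = 2/33 / 29/33 = 2/29 ≈ 0.0690.

2/29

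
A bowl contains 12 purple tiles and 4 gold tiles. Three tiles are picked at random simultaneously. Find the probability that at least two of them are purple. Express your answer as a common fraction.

121/140

Sum the hypergeometric tail for j = 2,…,3 purple tiles.
Favorable = C(12,2)·C(4,1) + C(12,3)·C(4,0) = 484; total = C(16,3) = 560.
P = 484/560 = 121/140 ≈ 0.8643.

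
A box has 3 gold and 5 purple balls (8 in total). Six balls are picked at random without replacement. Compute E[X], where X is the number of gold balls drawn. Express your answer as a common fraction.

9/4

By linearity of expectation, E[X] = Σ P(draw i is gold); by symmetry each draw (even without replacement) has P(gold) = 3/8.
E[X] = 6 · 3/8 = 9/4 ≈ 2.2500.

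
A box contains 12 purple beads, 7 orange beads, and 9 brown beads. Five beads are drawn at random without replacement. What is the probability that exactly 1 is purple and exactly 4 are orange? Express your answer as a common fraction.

1/234

Unordered draws without replacement: count favorable combinations over C(28,5).
Favorable = C(12,1) · C(7,4) · C(9,0) = 420; total = C(28,5) = 98280.
P = 420/98280 = 1/234 ≈ 0.0043.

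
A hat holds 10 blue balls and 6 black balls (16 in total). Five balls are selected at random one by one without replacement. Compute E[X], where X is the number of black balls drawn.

15/8

By linearity of expectation, E[X] = Σ P(draw i is black); by symmetry each draw (even without replacement) has P(black) = 6/16.
E[X] = 5 · 6/16 = 15/8 ≈ 1.8750.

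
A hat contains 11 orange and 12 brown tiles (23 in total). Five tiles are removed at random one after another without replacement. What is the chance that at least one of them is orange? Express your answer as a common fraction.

2987/3059

Use the complement: P(at least one orange) = 1 − P(no orange).
P(none) = C(12,5)/C(23,5) = 792/33649.
So P = 1 − 792/33649 = 2987/3059 ≈ 0.9765.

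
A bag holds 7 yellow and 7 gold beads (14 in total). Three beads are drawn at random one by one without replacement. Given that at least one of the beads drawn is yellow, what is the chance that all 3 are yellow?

5/47

P(all 3 yellow) = C(7,3)/C(14,3) = 5/52; P(at least one yellow) = 1 − C(7,3)/C(14,3) = 47/52.
Since 'all 3 yellow' ⊆ 'at least one yellow', P(all 3 | at least one) = 5/52 / 47/52 = 5/47 ≈ 0.1064.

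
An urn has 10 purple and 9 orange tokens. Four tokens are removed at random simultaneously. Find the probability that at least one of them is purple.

Use the complement: P(at least one purple) = 1 − P(no purple).
P(none) = C(9,4)/C(19,4) = 126/3876.
So P = 1 − 126/3876 = 625/646 ≈ 0.9675.

625/646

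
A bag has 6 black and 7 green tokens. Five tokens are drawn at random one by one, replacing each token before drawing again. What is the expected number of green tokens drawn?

35/13

By linearity of expectation, E[X] = Σ P(draw i is green); each independent draw has P(green) = 7/13.
E[X] = 5 · 7/13 = 35/13 ≈ 2.6923.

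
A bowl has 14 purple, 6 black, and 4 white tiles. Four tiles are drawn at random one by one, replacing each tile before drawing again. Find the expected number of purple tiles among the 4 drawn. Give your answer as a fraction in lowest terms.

By linearity of expectation, E[X] = Σ P(draw i is purple); each independent draw has P(purple) = 14/24.
E[X] = 4 · 14/24 = 7/3 ≈ 2.3333.

7/3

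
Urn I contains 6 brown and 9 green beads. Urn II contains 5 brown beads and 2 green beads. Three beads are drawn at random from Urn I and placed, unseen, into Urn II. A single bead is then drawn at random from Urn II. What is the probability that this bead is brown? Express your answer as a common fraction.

31/50

Condition on how many of the transferred beads are brown (from Urn I: 6 brown of 15; then Urn II has 10 total).
  0 brown: C(6,0)C(9,3)/C(15,3) = 12/65; then P = 5/10
  1 brown: C(6,1)C(9,2)/C(15,3) = 216/455; then P = 6/10
  2 brown: C(6,2)C(9,1)/C(15,3) = 27/91; then P = 7/10
  3 brown: C(6,3)C(9,0)/C(15,3) = 4/91; then P = 8/10
P(brown from Urn II) = 31/50 ≈ 0.6200.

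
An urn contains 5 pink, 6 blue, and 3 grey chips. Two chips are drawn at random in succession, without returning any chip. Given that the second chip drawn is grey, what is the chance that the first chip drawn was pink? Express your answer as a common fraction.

P(first=pink and the second chip drawn is grey) = (5/14)·(3/13) = 15/182.
P(the second chip drawn is grey) = Σ over first color = 15/182 + 9/91 + 3/91 = 3/14.
By Bayes, P(first=pink | the second chip drawn is grey) = 15/182 / 3/14 = 5/13 ≈ 0.3846.

5/13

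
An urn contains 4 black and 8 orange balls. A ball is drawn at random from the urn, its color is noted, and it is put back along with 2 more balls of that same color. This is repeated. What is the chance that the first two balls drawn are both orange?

After a orange draw the urn holds 10 orange out of 14.
P = (8/12)·(10/14) = 10/21 ≈ 0.4762.

10/21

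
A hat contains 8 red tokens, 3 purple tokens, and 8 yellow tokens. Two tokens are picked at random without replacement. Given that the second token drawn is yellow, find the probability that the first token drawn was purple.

P(first=purple and the second token drawn is yellow) = (3/19)·(8/18) = 4/57.
P(the second token drawn is yellow) = Σ over first color = 32/171 + 4/57 + 28/171 = 8/19.
By Bayes, P(first=purple | the second token drawn is yellow) = 4/57 / 8/19 = 1/6 ≈ 0.1667.

1/6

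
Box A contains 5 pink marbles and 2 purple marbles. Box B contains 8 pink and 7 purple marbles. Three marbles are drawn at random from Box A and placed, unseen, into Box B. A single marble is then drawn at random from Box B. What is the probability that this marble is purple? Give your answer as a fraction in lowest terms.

Condition on how many of the transferred marbles are purple (from Box A: 2 purple of 7; then Box B has 18 total).
  0 purple: C(2,0)C(5,3)/C(7,3) = 2/7; then P = 7/18
  1 purple: C(2,1)C(5,2)/C(7,3) = 4/7; then P = 8/18
  2 purple: C(2,2)C(5,1)/C(7,3) = 1/7; then P = 9/18
P(purple from Box B) = 55/126 ≈ 0.4365.

55/126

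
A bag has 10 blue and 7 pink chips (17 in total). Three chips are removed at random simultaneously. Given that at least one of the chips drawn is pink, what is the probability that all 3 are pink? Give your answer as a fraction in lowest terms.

P(all 3 pink) = C(7,3)/C(17,3) = 7/136; P(at least one pink) = 1 − C(10,3)/C(17,3) = 14/17.
Since 'all 3 pink' ⊆ 'at least one pink', P(all 3 | at least one) = 7/136 / 14/17 = 1/16 ≈ 0.0625.

1/16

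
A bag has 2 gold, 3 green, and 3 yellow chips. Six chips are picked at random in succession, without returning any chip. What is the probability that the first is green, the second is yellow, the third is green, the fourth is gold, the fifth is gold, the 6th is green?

Multiply the conditional probability of each draw in order, without replacement, so each draw removes one from its color and from the total.
P = (3/8) · (3/7) · (2/6) · (2/5) · (1/4) · (1/3) = 1/560 ≈ 0.0018.

1/560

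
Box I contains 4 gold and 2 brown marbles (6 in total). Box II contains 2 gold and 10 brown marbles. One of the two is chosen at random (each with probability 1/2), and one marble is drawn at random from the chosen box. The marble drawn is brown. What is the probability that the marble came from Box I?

2/7

P(brown | Box I) = 1/3; P(brown | Box II) = 5/6.
P(brown) = 1/2·1/3 + 1/2·5/6 = 7/12.
By Bayes' rule, P(Box I | brown) = 1/6 / 7/12 = 2/7 ≈ 0.2857.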